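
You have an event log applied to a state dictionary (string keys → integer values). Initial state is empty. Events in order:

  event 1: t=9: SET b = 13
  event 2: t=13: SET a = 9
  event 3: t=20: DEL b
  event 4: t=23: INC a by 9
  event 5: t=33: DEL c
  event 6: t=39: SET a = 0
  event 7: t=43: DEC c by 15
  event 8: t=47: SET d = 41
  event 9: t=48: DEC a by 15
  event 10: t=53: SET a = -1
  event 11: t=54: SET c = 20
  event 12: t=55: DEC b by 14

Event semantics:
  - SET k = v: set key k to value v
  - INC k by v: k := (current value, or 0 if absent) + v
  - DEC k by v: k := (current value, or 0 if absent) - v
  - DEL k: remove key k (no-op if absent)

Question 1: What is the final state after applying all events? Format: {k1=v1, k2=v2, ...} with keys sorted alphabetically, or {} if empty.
Answer: {a=-1, b=-14, c=20, d=41}

Derivation:
  after event 1 (t=9: SET b = 13): {b=13}
  after event 2 (t=13: SET a = 9): {a=9, b=13}
  after event 3 (t=20: DEL b): {a=9}
  after event 4 (t=23: INC a by 9): {a=18}
  after event 5 (t=33: DEL c): {a=18}
  after event 6 (t=39: SET a = 0): {a=0}
  after event 7 (t=43: DEC c by 15): {a=0, c=-15}
  after event 8 (t=47: SET d = 41): {a=0, c=-15, d=41}
  after event 9 (t=48: DEC a by 15): {a=-15, c=-15, d=41}
  after event 10 (t=53: SET a = -1): {a=-1, c=-15, d=41}
  after event 11 (t=54: SET c = 20): {a=-1, c=20, d=41}
  after event 12 (t=55: DEC b by 14): {a=-1, b=-14, c=20, d=41}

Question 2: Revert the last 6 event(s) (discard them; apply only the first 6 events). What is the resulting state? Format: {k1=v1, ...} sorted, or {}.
Keep first 6 events (discard last 6):
  after event 1 (t=9: SET b = 13): {b=13}
  after event 2 (t=13: SET a = 9): {a=9, b=13}
  after event 3 (t=20: DEL b): {a=9}
  after event 4 (t=23: INC a by 9): {a=18}
  after event 5 (t=33: DEL c): {a=18}
  after event 6 (t=39: SET a = 0): {a=0}

Answer: {a=0}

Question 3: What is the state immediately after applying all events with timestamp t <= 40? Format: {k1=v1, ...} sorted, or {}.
Answer: {a=0}

Derivation:
Apply events with t <= 40 (6 events):
  after event 1 (t=9: SET b = 13): {b=13}
  after event 2 (t=13: SET a = 9): {a=9, b=13}
  after event 3 (t=20: DEL b): {a=9}
  after event 4 (t=23: INC a by 9): {a=18}
  after event 5 (t=33: DEL c): {a=18}
  after event 6 (t=39: SET a = 0): {a=0}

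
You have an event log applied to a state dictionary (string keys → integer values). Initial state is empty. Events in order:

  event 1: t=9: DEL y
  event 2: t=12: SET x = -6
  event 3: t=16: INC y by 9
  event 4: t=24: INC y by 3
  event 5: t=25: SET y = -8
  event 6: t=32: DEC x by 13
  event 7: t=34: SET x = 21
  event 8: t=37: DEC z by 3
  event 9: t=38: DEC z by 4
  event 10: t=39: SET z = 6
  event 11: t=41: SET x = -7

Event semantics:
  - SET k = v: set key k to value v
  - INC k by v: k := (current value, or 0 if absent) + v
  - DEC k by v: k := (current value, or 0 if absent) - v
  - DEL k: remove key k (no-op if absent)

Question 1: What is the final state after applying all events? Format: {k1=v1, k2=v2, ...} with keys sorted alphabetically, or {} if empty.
  after event 1 (t=9: DEL y): {}
  after event 2 (t=12: SET x = -6): {x=-6}
  after event 3 (t=16: INC y by 9): {x=-6, y=9}
  after event 4 (t=24: INC y by 3): {x=-6, y=12}
  after event 5 (t=25: SET y = -8): {x=-6, y=-8}
  after event 6 (t=32: DEC x by 13): {x=-19, y=-8}
  after event 7 (t=34: SET x = 21): {x=21, y=-8}
  after event 8 (t=37: DEC z by 3): {x=21, y=-8, z=-3}
  after event 9 (t=38: DEC z by 4): {x=21, y=-8, z=-7}
  after event 10 (t=39: SET z = 6): {x=21, y=-8, z=6}
  after event 11 (t=41: SET x = -7): {x=-7, y=-8, z=6}

Answer: {x=-7, y=-8, z=6}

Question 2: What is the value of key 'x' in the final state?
Track key 'x' through all 11 events:
  event 1 (t=9: DEL y): x unchanged
  event 2 (t=12: SET x = -6): x (absent) -> -6
  event 3 (t=16: INC y by 9): x unchanged
  event 4 (t=24: INC y by 3): x unchanged
  event 5 (t=25: SET y = -8): x unchanged
  event 6 (t=32: DEC x by 13): x -6 -> -19
  event 7 (t=34: SET x = 21): x -19 -> 21
  event 8 (t=37: DEC z by 3): x unchanged
  event 9 (t=38: DEC z by 4): x unchanged
  event 10 (t=39: SET z = 6): x unchanged
  event 11 (t=41: SET x = -7): x 21 -> -7
Final: x = -7

Answer: -7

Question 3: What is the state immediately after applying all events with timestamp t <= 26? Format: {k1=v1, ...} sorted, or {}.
Apply events with t <= 26 (5 events):
  after event 1 (t=9: DEL y): {}
  after event 2 (t=12: SET x = -6): {x=-6}
  after event 3 (t=16: INC y by 9): {x=-6, y=9}
  after event 4 (t=24: INC y by 3): {x=-6, y=12}
  after event 5 (t=25: SET y = -8): {x=-6, y=-8}

Answer: {x=-6, y=-8}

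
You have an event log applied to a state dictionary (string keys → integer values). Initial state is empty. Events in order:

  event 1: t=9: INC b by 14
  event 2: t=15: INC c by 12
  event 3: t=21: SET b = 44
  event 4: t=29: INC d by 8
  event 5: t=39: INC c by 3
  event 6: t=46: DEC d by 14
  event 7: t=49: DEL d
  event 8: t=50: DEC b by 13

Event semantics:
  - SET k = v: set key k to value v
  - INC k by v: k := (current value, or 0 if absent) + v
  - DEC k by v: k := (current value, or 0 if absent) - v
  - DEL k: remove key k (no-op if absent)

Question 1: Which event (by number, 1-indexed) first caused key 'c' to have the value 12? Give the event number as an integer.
Looking for first event where c becomes 12:
  event 2: c (absent) -> 12  <-- first match

Answer: 2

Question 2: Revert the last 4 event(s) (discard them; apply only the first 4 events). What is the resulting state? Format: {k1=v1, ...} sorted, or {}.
Keep first 4 events (discard last 4):
  after event 1 (t=9: INC b by 14): {b=14}
  after event 2 (t=15: INC c by 12): {b=14, c=12}
  after event 3 (t=21: SET b = 44): {b=44, c=12}
  after event 4 (t=29: INC d by 8): {b=44, c=12, d=8}

Answer: {b=44, c=12, d=8}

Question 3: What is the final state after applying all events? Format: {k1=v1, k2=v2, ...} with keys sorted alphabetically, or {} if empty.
  after event 1 (t=9: INC b by 14): {b=14}
  after event 2 (t=15: INC c by 12): {b=14, c=12}
  after event 3 (t=21: SET b = 44): {b=44, c=12}
  after event 4 (t=29: INC d by 8): {b=44, c=12, d=8}
  after event 5 (t=39: INC c by 3): {b=44, c=15, d=8}
  after event 6 (t=46: DEC d by 14): {b=44, c=15, d=-6}
  after event 7 (t=49: DEL d): {b=44, c=15}
  after event 8 (t=50: DEC b by 13): {b=31, c=15}

Answer: {b=31, c=15}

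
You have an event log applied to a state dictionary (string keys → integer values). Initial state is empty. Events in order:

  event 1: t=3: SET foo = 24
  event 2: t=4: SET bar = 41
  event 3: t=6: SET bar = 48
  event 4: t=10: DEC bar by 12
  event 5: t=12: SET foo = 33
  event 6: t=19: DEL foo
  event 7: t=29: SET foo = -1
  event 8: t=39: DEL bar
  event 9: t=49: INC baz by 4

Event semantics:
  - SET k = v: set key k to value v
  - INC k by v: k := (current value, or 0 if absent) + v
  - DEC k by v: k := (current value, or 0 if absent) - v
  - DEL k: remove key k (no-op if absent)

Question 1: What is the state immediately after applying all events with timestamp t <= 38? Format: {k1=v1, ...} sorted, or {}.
Apply events with t <= 38 (7 events):
  after event 1 (t=3: SET foo = 24): {foo=24}
  after event 2 (t=4: SET bar = 41): {bar=41, foo=24}
  after event 3 (t=6: SET bar = 48): {bar=48, foo=24}
  after event 4 (t=10: DEC bar by 12): {bar=36, foo=24}
  after event 5 (t=12: SET foo = 33): {bar=36, foo=33}
  after event 6 (t=19: DEL foo): {bar=36}
  after event 7 (t=29: SET foo = -1): {bar=36, foo=-1}

Answer: {bar=36, foo=-1}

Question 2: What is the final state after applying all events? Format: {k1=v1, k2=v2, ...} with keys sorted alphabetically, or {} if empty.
Answer: {baz=4, foo=-1}

Derivation:
  after event 1 (t=3: SET foo = 24): {foo=24}
  after event 2 (t=4: SET bar = 41): {bar=41, foo=24}
  after event 3 (t=6: SET bar = 48): {bar=48, foo=24}
  after event 4 (t=10: DEC bar by 12): {bar=36, foo=24}
  after event 5 (t=12: SET foo = 33): {bar=36, foo=33}
  after event 6 (t=19: DEL foo): {bar=36}
  after event 7 (t=29: SET foo = -1): {bar=36, foo=-1}
  after event 8 (t=39: DEL bar): {foo=-1}
  after event 9 (t=49: INC baz by 4): {baz=4, foo=-1}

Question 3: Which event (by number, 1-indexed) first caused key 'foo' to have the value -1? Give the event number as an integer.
Answer: 7

Derivation:
Looking for first event where foo becomes -1:
  event 1: foo = 24
  event 2: foo = 24
  event 3: foo = 24
  event 4: foo = 24
  event 5: foo = 33
  event 6: foo = (absent)
  event 7: foo (absent) -> -1  <-- first match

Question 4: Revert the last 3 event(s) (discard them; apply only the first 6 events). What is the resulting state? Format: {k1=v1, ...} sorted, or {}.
Answer: {bar=36}

Derivation:
Keep first 6 events (discard last 3):
  after event 1 (t=3: SET foo = 24): {foo=24}
  after event 2 (t=4: SET bar = 41): {bar=41, foo=24}
  after event 3 (t=6: SET bar = 48): {bar=48, foo=24}
  after event 4 (t=10: DEC bar by 12): {bar=36, foo=24}
  after event 5 (t=12: SET foo = 33): {bar=36, foo=33}
  after event 6 (t=19: DEL foo): {bar=36}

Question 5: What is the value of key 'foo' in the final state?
Track key 'foo' through all 9 events:
  event 1 (t=3: SET foo = 24): foo (absent) -> 24
  event 2 (t=4: SET bar = 41): foo unchanged
  event 3 (t=6: SET bar = 48): foo unchanged
  event 4 (t=10: DEC bar by 12): foo unchanged
  event 5 (t=12: SET foo = 33): foo 24 -> 33
  event 6 (t=19: DEL foo): foo 33 -> (absent)
  event 7 (t=29: SET foo = -1): foo (absent) -> -1
  event 8 (t=39: DEL bar): foo unchanged
  event 9 (t=49: INC baz by 4): foo unchanged
Final: foo = -1

Answer: -1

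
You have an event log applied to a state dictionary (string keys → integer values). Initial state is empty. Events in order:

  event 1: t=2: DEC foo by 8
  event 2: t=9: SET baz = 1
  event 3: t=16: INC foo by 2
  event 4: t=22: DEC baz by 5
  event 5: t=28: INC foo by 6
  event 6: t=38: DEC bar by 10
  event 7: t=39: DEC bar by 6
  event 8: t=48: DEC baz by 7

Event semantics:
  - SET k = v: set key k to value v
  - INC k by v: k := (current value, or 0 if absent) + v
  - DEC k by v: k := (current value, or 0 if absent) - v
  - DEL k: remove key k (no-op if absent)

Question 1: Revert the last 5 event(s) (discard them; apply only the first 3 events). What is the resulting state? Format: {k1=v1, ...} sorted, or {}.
Answer: {baz=1, foo=-6}

Derivation:
Keep first 3 events (discard last 5):
  after event 1 (t=2: DEC foo by 8): {foo=-8}
  after event 2 (t=9: SET baz = 1): {baz=1, foo=-8}
  after event 3 (t=16: INC foo by 2): {baz=1, foo=-6}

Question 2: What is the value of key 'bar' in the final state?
Answer: -16

Derivation:
Track key 'bar' through all 8 events:
  event 1 (t=2: DEC foo by 8): bar unchanged
  event 2 (t=9: SET baz = 1): bar unchanged
  event 3 (t=16: INC foo by 2): bar unchanged
  event 4 (t=22: DEC baz by 5): bar unchanged
  event 5 (t=28: INC foo by 6): bar unchanged
  event 6 (t=38: DEC bar by 10): bar (absent) -> -10
  event 7 (t=39: DEC bar by 6): bar -10 -> -16
  event 8 (t=48: DEC baz by 7): bar unchanged
Final: bar = -16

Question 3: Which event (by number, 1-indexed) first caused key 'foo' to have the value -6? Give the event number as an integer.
Looking for first event where foo becomes -6:
  event 1: foo = -8
  event 2: foo = -8
  event 3: foo -8 -> -6  <-- first match

Answer: 3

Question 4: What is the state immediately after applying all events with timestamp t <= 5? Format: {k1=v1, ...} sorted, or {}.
Apply events with t <= 5 (1 events):
  after event 1 (t=2: DEC foo by 8): {foo=-8}

Answer: {foo=-8}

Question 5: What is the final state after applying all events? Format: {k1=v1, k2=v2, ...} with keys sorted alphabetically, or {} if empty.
  after event 1 (t=2: DEC foo by 8): {foo=-8}
  after event 2 (t=9: SET baz = 1): {baz=1, foo=-8}
  after event 3 (t=16: INC foo by 2): {baz=1, foo=-6}
  after event 4 (t=22: DEC baz by 5): {baz=-4, foo=-6}
  after event 5 (t=28: INC foo by 6): {baz=-4, foo=0}
  after event 6 (t=38: DEC bar by 10): {bar=-10, baz=-4, foo=0}
  after event 7 (t=39: DEC bar by 6): {bar=-16, baz=-4, foo=0}
  after event 8 (t=48: DEC baz by 7): {bar=-16, baz=-11, foo=0}

Answer: {bar=-16, baz=-11, foo=0}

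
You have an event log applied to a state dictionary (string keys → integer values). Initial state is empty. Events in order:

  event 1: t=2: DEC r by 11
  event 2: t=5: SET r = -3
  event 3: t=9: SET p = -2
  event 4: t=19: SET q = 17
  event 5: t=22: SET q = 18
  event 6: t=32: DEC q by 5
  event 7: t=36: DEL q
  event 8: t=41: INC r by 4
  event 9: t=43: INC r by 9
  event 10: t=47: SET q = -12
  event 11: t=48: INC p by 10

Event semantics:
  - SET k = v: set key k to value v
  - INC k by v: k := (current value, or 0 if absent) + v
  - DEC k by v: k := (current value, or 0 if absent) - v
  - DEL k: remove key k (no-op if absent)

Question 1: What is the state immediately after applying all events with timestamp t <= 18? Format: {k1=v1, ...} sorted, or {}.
Apply events with t <= 18 (3 events):
  after event 1 (t=2: DEC r by 11): {r=-11}
  after event 2 (t=5: SET r = -3): {r=-3}
  after event 3 (t=9: SET p = -2): {p=-2, r=-3}

Answer: {p=-2, r=-3}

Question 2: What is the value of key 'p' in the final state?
Answer: 8

Derivation:
Track key 'p' through all 11 events:
  event 1 (t=2: DEC r by 11): p unchanged
  event 2 (t=5: SET r = -3): p unchanged
  event 3 (t=9: SET p = -2): p (absent) -> -2
  event 4 (t=19: SET q = 17): p unchanged
  event 5 (t=22: SET q = 18): p unchanged
  event 6 (t=32: DEC q by 5): p unchanged
  event 7 (t=36: DEL q): p unchanged
  event 8 (t=41: INC r by 4): p unchanged
  event 9 (t=43: INC r by 9): p unchanged
  event 10 (t=47: SET q = -12): p unchanged
  event 11 (t=48: INC p by 10): p -2 -> 8
Final: p = 8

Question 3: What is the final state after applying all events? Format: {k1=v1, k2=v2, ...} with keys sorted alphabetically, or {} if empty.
  after event 1 (t=2: DEC r by 11): {r=-11}
  after event 2 (t=5: SET r = -3): {r=-3}
  after event 3 (t=9: SET p = -2): {p=-2, r=-3}
  after event 4 (t=19: SET q = 17): {p=-2, q=17, r=-3}
  after event 5 (t=22: SET q = 18): {p=-2, q=18, r=-3}
  after event 6 (t=32: DEC q by 5): {p=-2, q=13, r=-3}
  after event 7 (t=36: DEL q): {p=-2, r=-3}
  after event 8 (t=41: INC r by 4): {p=-2, r=1}
  after event 9 (t=43: INC r by 9): {p=-2, r=10}
  after event 10 (t=47: SET q = -12): {p=-2, q=-12, r=10}
  after event 11 (t=48: INC p by 10): {p=8, q=-12, r=10}

Answer: {p=8, q=-12, r=10}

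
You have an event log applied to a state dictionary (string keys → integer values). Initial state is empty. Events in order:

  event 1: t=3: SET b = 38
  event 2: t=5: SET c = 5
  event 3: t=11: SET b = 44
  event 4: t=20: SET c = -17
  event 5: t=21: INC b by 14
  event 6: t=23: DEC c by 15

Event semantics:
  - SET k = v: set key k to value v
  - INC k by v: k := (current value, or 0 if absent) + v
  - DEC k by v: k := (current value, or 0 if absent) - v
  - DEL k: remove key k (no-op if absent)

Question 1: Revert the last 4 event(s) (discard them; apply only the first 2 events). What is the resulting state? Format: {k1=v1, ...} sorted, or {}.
Keep first 2 events (discard last 4):
  after event 1 (t=3: SET b = 38): {b=38}
  after event 2 (t=5: SET c = 5): {b=38, c=5}

Answer: {b=38, c=5}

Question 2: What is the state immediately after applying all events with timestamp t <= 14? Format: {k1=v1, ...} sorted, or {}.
Apply events with t <= 14 (3 events):
  after event 1 (t=3: SET b = 38): {b=38}
  after event 2 (t=5: SET c = 5): {b=38, c=5}
  after event 3 (t=11: SET b = 44): {b=44, c=5}

Answer: {b=44, c=5}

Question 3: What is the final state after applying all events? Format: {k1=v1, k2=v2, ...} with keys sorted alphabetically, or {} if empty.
  after event 1 (t=3: SET b = 38): {b=38}
  after event 2 (t=5: SET c = 5): {b=38, c=5}
  after event 3 (t=11: SET b = 44): {b=44, c=5}
  after event 4 (t=20: SET c = -17): {b=44, c=-17}
  after event 5 (t=21: INC b by 14): {b=58, c=-17}
  after event 6 (t=23: DEC c by 15): {b=58, c=-32}

Answer: {b=58, c=-32}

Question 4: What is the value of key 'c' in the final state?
Track key 'c' through all 6 events:
  event 1 (t=3: SET b = 38): c unchanged
  event 2 (t=5: SET c = 5): c (absent) -> 5
  event 3 (t=11: SET b = 44): c unchanged
  event 4 (t=20: SET c = -17): c 5 -> -17
  event 5 (t=21: INC b by 14): c unchanged
  event 6 (t=23: DEC c by 15): c -17 -> -32
Final: c = -32

Answer: -32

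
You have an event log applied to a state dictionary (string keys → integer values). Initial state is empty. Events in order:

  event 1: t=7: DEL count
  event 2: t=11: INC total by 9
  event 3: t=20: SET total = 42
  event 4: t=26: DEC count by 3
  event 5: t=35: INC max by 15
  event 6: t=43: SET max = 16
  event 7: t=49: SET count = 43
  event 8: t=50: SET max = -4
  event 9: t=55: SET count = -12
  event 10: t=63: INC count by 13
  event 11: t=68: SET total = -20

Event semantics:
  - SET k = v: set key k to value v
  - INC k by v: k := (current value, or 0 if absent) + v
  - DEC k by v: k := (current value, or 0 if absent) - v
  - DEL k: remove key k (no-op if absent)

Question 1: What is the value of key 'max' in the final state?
Answer: -4

Derivation:
Track key 'max' through all 11 events:
  event 1 (t=7: DEL count): max unchanged
  event 2 (t=11: INC total by 9): max unchanged
  event 3 (t=20: SET total = 42): max unchanged
  event 4 (t=26: DEC count by 3): max unchanged
  event 5 (t=35: INC max by 15): max (absent) -> 15
  event 6 (t=43: SET max = 16): max 15 -> 16
  event 7 (t=49: SET count = 43): max unchanged
  event 8 (t=50: SET max = -4): max 16 -> -4
  event 9 (t=55: SET count = -12): max unchanged
  event 10 (t=63: INC count by 13): max unchanged
  event 11 (t=68: SET total = -20): max unchanged
Final: max = -4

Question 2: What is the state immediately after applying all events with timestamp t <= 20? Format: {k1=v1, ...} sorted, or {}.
Answer: {total=42}

Derivation:
Apply events with t <= 20 (3 events):
  after event 1 (t=7: DEL count): {}
  after event 2 (t=11: INC total by 9): {total=9}
  after event 3 (t=20: SET total = 42): {total=42}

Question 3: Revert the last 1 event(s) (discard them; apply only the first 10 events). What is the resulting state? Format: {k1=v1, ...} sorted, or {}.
Answer: {count=1, max=-4, total=42}

Derivation:
Keep first 10 events (discard last 1):
  after event 1 (t=7: DEL count): {}
  after event 2 (t=11: INC total by 9): {total=9}
  after event 3 (t=20: SET total = 42): {total=42}
  after event 4 (t=26: DEC count by 3): {count=-3, total=42}
  after event 5 (t=35: INC max by 15): {count=-3, max=15, total=42}
  after event 6 (t=43: SET max = 16): {count=-3, max=16, total=42}
  after event 7 (t=49: SET count = 43): {count=43, max=16, total=42}
  after event 8 (t=50: SET max = -4): {count=43, max=-4, total=42}
  after event 9 (t=55: SET count = -12): {count=-12, max=-4, total=42}
  after event 10 (t=63: INC count by 13): {count=1, max=-4, total=42}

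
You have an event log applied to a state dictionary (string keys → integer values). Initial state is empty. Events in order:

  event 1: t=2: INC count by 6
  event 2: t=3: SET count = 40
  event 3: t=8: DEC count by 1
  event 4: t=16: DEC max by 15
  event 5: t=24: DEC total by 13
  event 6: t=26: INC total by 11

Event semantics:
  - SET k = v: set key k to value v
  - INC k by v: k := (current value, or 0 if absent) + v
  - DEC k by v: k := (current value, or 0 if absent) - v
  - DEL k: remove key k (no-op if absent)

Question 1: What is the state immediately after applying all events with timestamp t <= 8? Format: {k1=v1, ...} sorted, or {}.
Apply events with t <= 8 (3 events):
  after event 1 (t=2: INC count by 6): {count=6}
  after event 2 (t=3: SET count = 40): {count=40}
  after event 3 (t=8: DEC count by 1): {count=39}

Answer: {count=39}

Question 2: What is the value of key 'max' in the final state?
Track key 'max' through all 6 events:
  event 1 (t=2: INC count by 6): max unchanged
  event 2 (t=3: SET count = 40): max unchanged
  event 3 (t=8: DEC count by 1): max unchanged
  event 4 (t=16: DEC max by 15): max (absent) -> -15
  event 5 (t=24: DEC total by 13): max unchanged
  event 6 (t=26: INC total by 11): max unchanged
Final: max = -15

Answer: -15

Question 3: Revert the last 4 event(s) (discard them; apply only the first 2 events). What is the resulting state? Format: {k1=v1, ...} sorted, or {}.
Answer: {count=40}

Derivation:
Keep first 2 events (discard last 4):
  after event 1 (t=2: INC count by 6): {count=6}
  after event 2 (t=3: SET count = 40): {count=40}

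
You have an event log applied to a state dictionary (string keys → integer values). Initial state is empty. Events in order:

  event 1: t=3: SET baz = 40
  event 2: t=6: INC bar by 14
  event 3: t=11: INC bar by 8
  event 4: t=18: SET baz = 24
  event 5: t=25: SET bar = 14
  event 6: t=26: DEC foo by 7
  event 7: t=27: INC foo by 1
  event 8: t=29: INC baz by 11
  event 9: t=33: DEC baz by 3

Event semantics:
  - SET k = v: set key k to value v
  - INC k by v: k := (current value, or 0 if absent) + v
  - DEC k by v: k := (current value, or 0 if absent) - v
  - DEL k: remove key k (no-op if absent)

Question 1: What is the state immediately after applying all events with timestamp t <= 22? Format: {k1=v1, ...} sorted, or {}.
Apply events with t <= 22 (4 events):
  after event 1 (t=3: SET baz = 40): {baz=40}
  after event 2 (t=6: INC bar by 14): {bar=14, baz=40}
  after event 3 (t=11: INC bar by 8): {bar=22, baz=40}
  after event 4 (t=18: SET baz = 24): {bar=22, baz=24}

Answer: {bar=22, baz=24}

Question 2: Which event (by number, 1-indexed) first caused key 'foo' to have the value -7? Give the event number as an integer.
Answer: 6

Derivation:
Looking for first event where foo becomes -7:
  event 6: foo (absent) -> -7  <-- first match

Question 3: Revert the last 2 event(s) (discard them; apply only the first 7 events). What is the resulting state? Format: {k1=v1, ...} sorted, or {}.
Keep first 7 events (discard last 2):
  after event 1 (t=3: SET baz = 40): {baz=40}
  after event 2 (t=6: INC bar by 14): {bar=14, baz=40}
  after event 3 (t=11: INC bar by 8): {bar=22, baz=40}
  after event 4 (t=18: SET baz = 24): {bar=22, baz=24}
  after event 5 (t=25: SET bar = 14): {bar=14, baz=24}
  after event 6 (t=26: DEC foo by 7): {bar=14, baz=24, foo=-7}
  after event 7 (t=27: INC foo by 1): {bar=14, baz=24, foo=-6}

Answer: {bar=14, baz=24, foo=-6}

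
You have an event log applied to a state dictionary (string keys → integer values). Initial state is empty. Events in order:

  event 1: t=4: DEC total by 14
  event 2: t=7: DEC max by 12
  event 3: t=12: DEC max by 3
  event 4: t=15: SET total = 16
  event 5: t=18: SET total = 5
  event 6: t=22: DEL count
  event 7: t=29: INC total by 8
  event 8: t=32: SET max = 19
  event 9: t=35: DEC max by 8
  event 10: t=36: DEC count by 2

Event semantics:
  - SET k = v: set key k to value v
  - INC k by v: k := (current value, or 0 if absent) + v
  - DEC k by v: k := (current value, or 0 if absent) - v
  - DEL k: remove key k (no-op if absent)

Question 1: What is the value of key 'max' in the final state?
Track key 'max' through all 10 events:
  event 1 (t=4: DEC total by 14): max unchanged
  event 2 (t=7: DEC max by 12): max (absent) -> -12
  event 3 (t=12: DEC max by 3): max -12 -> -15
  event 4 (t=15: SET total = 16): max unchanged
  event 5 (t=18: SET total = 5): max unchanged
  event 6 (t=22: DEL count): max unchanged
  event 7 (t=29: INC total by 8): max unchanged
  event 8 (t=32: SET max = 19): max -15 -> 19
  event 9 (t=35: DEC max by 8): max 19 -> 11
  event 10 (t=36: DEC count by 2): max unchanged
Final: max = 11

Answer: 11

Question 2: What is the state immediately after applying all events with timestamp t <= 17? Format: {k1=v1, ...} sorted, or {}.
Answer: {max=-15, total=16}

Derivation:
Apply events with t <= 17 (4 events):
  after event 1 (t=4: DEC total by 14): {total=-14}
  after event 2 (t=7: DEC max by 12): {max=-12, total=-14}
  after event 3 (t=12: DEC max by 3): {max=-15, total=-14}
  after event 4 (t=15: SET total = 16): {max=-15, total=16}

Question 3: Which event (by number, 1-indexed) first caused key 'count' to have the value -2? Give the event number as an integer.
Answer: 10

Derivation:
Looking for first event where count becomes -2:
  event 10: count (absent) -> -2  <-- first match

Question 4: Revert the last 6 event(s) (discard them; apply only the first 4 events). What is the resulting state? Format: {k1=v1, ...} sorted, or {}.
Answer: {max=-15, total=16}

Derivation:
Keep first 4 events (discard last 6):
  after event 1 (t=4: DEC total by 14): {total=-14}
  after event 2 (t=7: DEC max by 12): {max=-12, total=-14}
  after event 3 (t=12: DEC max by 3): {max=-15, total=-14}
  after event 4 (t=15: SET total = 16): {max=-15, total=16}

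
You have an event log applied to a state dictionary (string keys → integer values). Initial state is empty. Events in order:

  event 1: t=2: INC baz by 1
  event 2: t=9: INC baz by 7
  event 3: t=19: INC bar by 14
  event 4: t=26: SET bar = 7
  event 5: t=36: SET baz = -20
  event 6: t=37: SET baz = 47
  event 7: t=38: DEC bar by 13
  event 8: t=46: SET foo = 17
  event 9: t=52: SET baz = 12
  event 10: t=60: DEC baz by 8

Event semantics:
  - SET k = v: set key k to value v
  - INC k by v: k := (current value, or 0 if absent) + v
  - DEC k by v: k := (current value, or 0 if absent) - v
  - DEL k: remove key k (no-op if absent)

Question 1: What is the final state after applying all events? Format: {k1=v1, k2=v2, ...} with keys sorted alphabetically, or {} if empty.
Answer: {bar=-6, baz=4, foo=17}

Derivation:
  after event 1 (t=2: INC baz by 1): {baz=1}
  after event 2 (t=9: INC baz by 7): {baz=8}
  after event 3 (t=19: INC bar by 14): {bar=14, baz=8}
  after event 4 (t=26: SET bar = 7): {bar=7, baz=8}
  after event 5 (t=36: SET baz = -20): {bar=7, baz=-20}
  after event 6 (t=37: SET baz = 47): {bar=7, baz=47}
  after event 7 (t=38: DEC bar by 13): {bar=-6, baz=47}
  after event 8 (t=46: SET foo = 17): {bar=-6, baz=47, foo=17}
  after event 9 (t=52: SET baz = 12): {bar=-6, baz=12, foo=17}
  after event 10 (t=60: DEC baz by 8): {bar=-6, baz=4, foo=17}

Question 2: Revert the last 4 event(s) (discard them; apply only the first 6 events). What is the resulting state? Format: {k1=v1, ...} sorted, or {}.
Answer: {bar=7, baz=47}

Derivation:
Keep first 6 events (discard last 4):
  after event 1 (t=2: INC baz by 1): {baz=1}
  after event 2 (t=9: INC baz by 7): {baz=8}
  after event 3 (t=19: INC bar by 14): {bar=14, baz=8}
  after event 4 (t=26: SET bar = 7): {bar=7, baz=8}
  after event 5 (t=36: SET baz = -20): {bar=7, baz=-20}
  after event 6 (t=37: SET baz = 47): {bar=7, baz=47}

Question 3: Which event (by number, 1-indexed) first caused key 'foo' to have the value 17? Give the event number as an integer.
Answer: 8

Derivation:
Looking for first event where foo becomes 17:
  event 8: foo (absent) -> 17  <-- first match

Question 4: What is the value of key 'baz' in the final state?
Answer: 4

Derivation:
Track key 'baz' through all 10 events:
  event 1 (t=2: INC baz by 1): baz (absent) -> 1
  event 2 (t=9: INC baz by 7): baz 1 -> 8
  event 3 (t=19: INC bar by 14): baz unchanged
  event 4 (t=26: SET bar = 7): baz unchanged
  event 5 (t=36: SET baz = -20): baz 8 -> -20
  event 6 (t=37: SET baz = 47): baz -20 -> 47
  event 7 (t=38: DEC bar by 13): baz unchanged
  event 8 (t=46: SET foo = 17): baz unchanged
  event 9 (t=52: SET baz = 12): baz 47 -> 12
  event 10 (t=60: DEC baz by 8): baz 12 -> 4
Final: baz = 4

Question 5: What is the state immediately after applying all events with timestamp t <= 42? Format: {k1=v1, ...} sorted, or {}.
Apply events with t <= 42 (7 events):
  after event 1 (t=2: INC baz by 1): {baz=1}
  after event 2 (t=9: INC baz by 7): {baz=8}
  after event 3 (t=19: INC bar by 14): {bar=14, baz=8}
  after event 4 (t=26: SET bar = 7): {bar=7, baz=8}
  after event 5 (t=36: SET baz = -20): {bar=7, baz=-20}
  after event 6 (t=37: SET baz = 47): {bar=7, baz=47}
  after event 7 (t=38: DEC bar by 13): {bar=-6, baz=47}

Answer: {bar=-6, baz=47}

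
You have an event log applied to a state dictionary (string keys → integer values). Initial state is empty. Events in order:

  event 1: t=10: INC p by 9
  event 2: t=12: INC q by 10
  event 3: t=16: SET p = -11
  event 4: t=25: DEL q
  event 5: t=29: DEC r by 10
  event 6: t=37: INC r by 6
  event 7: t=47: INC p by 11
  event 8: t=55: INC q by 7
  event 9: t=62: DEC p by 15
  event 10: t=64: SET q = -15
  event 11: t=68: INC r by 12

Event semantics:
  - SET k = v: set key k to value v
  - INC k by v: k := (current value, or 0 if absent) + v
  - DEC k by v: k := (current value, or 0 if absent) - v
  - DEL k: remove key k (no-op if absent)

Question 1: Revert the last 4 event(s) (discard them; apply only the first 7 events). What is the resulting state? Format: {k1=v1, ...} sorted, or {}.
Answer: {p=0, r=-4}

Derivation:
Keep first 7 events (discard last 4):
  after event 1 (t=10: INC p by 9): {p=9}
  after event 2 (t=12: INC q by 10): {p=9, q=10}
  after event 3 (t=16: SET p = -11): {p=-11, q=10}
  after event 4 (t=25: DEL q): {p=-11}
  after event 5 (t=29: DEC r by 10): {p=-11, r=-10}
  after event 6 (t=37: INC r by 6): {p=-11, r=-4}
  after event 7 (t=47: INC p by 11): {p=0, r=-4}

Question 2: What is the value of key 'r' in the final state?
Answer: 8

Derivation:
Track key 'r' through all 11 events:
  event 1 (t=10: INC p by 9): r unchanged
  event 2 (t=12: INC q by 10): r unchanged
  event 3 (t=16: SET p = -11): r unchanged
  event 4 (t=25: DEL q): r unchanged
  event 5 (t=29: DEC r by 10): r (absent) -> -10
  event 6 (t=37: INC r by 6): r -10 -> -4
  event 7 (t=47: INC p by 11): r unchanged
  event 8 (t=55: INC q by 7): r unchanged
  event 9 (t=62: DEC p by 15): r unchanged
  event 10 (t=64: SET q = -15): r unchanged
  event 11 (t=68: INC r by 12): r -4 -> 8
Final: r = 8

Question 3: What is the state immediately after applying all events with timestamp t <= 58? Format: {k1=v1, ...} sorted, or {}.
Answer: {p=0, q=7, r=-4}

Derivation:
Apply events with t <= 58 (8 events):
  after event 1 (t=10: INC p by 9): {p=9}
  after event 2 (t=12: INC q by 10): {p=9, q=10}
  after event 3 (t=16: SET p = -11): {p=-11, q=10}
  after event 4 (t=25: DEL q): {p=-11}
  after event 5 (t=29: DEC r by 10): {p=-11, r=-10}
  after event 6 (t=37: INC r by 6): {p=-11, r=-4}
  after event 7 (t=47: INC p by 11): {p=0, r=-4}
  after event 8 (t=55: INC q by 7): {p=0, q=7, r=-4}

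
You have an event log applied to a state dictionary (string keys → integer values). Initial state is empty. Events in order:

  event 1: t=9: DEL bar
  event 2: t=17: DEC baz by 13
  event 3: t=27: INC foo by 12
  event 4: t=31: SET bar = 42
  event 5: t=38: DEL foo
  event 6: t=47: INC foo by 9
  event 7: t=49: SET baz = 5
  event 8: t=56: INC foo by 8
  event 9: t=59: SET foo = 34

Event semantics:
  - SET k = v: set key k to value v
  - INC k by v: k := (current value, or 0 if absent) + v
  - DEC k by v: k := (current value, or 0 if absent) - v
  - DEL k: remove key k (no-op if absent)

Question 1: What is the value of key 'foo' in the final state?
Track key 'foo' through all 9 events:
  event 1 (t=9: DEL bar): foo unchanged
  event 2 (t=17: DEC baz by 13): foo unchanged
  event 3 (t=27: INC foo by 12): foo (absent) -> 12
  event 4 (t=31: SET bar = 42): foo unchanged
  event 5 (t=38: DEL foo): foo 12 -> (absent)
  event 6 (t=47: INC foo by 9): foo (absent) -> 9
  event 7 (t=49: SET baz = 5): foo unchanged
  event 8 (t=56: INC foo by 8): foo 9 -> 17
  event 9 (t=59: SET foo = 34): foo 17 -> 34
Final: foo = 34

Answer: 34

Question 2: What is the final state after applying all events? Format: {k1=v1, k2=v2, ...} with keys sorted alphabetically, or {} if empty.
  after event 1 (t=9: DEL bar): {}
  after event 2 (t=17: DEC baz by 13): {baz=-13}
  after event 3 (t=27: INC foo by 12): {baz=-13, foo=12}
  after event 4 (t=31: SET bar = 42): {bar=42, baz=-13, foo=12}
  after event 5 (t=38: DEL foo): {bar=42, baz=-13}
  after event 6 (t=47: INC foo by 9): {bar=42, baz=-13, foo=9}
  after event 7 (t=49: SET baz = 5): {bar=42, baz=5, foo=9}
  after event 8 (t=56: INC foo by 8): {bar=42, baz=5, foo=17}
  after event 9 (t=59: SET foo = 34): {bar=42, baz=5, foo=34}

Answer: {bar=42, baz=5, foo=34}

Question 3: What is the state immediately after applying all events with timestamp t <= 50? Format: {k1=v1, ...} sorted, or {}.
Apply events with t <= 50 (7 events):
  after event 1 (t=9: DEL bar): {}
  after event 2 (t=17: DEC baz by 13): {baz=-13}
  after event 3 (t=27: INC foo by 12): {baz=-13, foo=12}
  after event 4 (t=31: SET bar = 42): {bar=42, baz=-13, foo=12}
  after event 5 (t=38: DEL foo): {bar=42, baz=-13}
  after event 6 (t=47: INC foo by 9): {bar=42, baz=-13, foo=9}
  after event 7 (t=49: SET baz = 5): {bar=42, baz=5, foo=9}

Answer: {bar=42, baz=5, foo=9}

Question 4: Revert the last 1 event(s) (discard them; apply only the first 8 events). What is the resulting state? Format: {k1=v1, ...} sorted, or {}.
Answer: {bar=42, baz=5, foo=17}

Derivation:
Keep first 8 events (discard last 1):
  after event 1 (t=9: DEL bar): {}
  after event 2 (t=17: DEC baz by 13): {baz=-13}
  after event 3 (t=27: INC foo by 12): {baz=-13, foo=12}
  after event 4 (t=31: SET bar = 42): {bar=42, baz=-13, foo=12}
  after event 5 (t=38: DEL foo): {bar=42, baz=-13}
  after event 6 (t=47: INC foo by 9): {bar=42, baz=-13, foo=9}
  after event 7 (t=49: SET baz = 5): {bar=42, baz=5, foo=9}
  after event 8 (t=56: INC foo by 8): {bar=42, baz=5, foo=17}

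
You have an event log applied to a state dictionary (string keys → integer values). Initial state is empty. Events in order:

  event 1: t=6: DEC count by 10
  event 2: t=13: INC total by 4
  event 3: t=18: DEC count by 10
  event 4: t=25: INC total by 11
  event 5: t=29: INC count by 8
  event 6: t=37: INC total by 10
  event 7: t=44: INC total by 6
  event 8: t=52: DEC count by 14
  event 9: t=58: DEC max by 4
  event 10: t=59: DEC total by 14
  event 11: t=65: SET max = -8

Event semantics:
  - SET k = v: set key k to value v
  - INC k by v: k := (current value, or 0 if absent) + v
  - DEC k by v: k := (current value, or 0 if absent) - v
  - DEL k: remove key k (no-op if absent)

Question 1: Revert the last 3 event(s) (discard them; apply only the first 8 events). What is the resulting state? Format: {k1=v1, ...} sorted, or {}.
Keep first 8 events (discard last 3):
  after event 1 (t=6: DEC count by 10): {count=-10}
  after event 2 (t=13: INC total by 4): {count=-10, total=4}
  after event 3 (t=18: DEC count by 10): {count=-20, total=4}
  after event 4 (t=25: INC total by 11): {count=-20, total=15}
  after event 5 (t=29: INC count by 8): {count=-12, total=15}
  after event 6 (t=37: INC total by 10): {count=-12, total=25}
  after event 7 (t=44: INC total by 6): {count=-12, total=31}
  after event 8 (t=52: DEC count by 14): {count=-26, total=31}

Answer: {count=-26, total=31}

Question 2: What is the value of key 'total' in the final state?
Answer: 17

Derivation:
Track key 'total' through all 11 events:
  event 1 (t=6: DEC count by 10): total unchanged
  event 2 (t=13: INC total by 4): total (absent) -> 4
  event 3 (t=18: DEC count by 10): total unchanged
  event 4 (t=25: INC total by 11): total 4 -> 15
  event 5 (t=29: INC count by 8): total unchanged
  event 6 (t=37: INC total by 10): total 15 -> 25
  event 7 (t=44: INC total by 6): total 25 -> 31
  event 8 (t=52: DEC count by 14): total unchanged
  event 9 (t=58: DEC max by 4): total unchanged
  event 10 (t=59: DEC total by 14): total 31 -> 17
  event 11 (t=65: SET max = -8): total unchanged
Final: total = 17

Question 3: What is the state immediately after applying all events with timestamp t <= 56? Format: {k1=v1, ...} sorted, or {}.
Answer: {count=-26, total=31}

Derivation:
Apply events with t <= 56 (8 events):
  after event 1 (t=6: DEC count by 10): {count=-10}
  after event 2 (t=13: INC total by 4): {count=-10, total=4}
  after event 3 (t=18: DEC count by 10): {count=-20, total=4}
  after event 4 (t=25: INC total by 11): {count=-20, total=15}
  after event 5 (t=29: INC count by 8): {count=-12, total=15}
  after event 6 (t=37: INC total by 10): {count=-12, total=25}
  after event 7 (t=44: INC total by 6): {count=-12, total=31}
  after event 8 (t=52: DEC count by 14): {count=-26, total=31}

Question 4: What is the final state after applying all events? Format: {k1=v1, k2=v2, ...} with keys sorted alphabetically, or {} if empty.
Answer: {count=-26, max=-8, total=17}

Derivation:
  after event 1 (t=6: DEC count by 10): {count=-10}
  after event 2 (t=13: INC total by 4): {count=-10, total=4}
  after event 3 (t=18: DEC count by 10): {count=-20, total=4}
  after event 4 (t=25: INC total by 11): {count=-20, total=15}
  after event 5 (t=29: INC count by 8): {count=-12, total=15}
  after event 6 (t=37: INC total by 10): {count=-12, total=25}
  after event 7 (t=44: INC total by 6): {count=-12, total=31}
  after event 8 (t=52: DEC count by 14): {count=-26, total=31}
  after event 9 (t=58: DEC max by 4): {count=-26, max=-4, total=31}
  after event 10 (t=59: DEC total by 14): {count=-26, max=-4, total=17}
  after event 11 (t=65: SET max = -8): {count=-26, max=-8, total=17}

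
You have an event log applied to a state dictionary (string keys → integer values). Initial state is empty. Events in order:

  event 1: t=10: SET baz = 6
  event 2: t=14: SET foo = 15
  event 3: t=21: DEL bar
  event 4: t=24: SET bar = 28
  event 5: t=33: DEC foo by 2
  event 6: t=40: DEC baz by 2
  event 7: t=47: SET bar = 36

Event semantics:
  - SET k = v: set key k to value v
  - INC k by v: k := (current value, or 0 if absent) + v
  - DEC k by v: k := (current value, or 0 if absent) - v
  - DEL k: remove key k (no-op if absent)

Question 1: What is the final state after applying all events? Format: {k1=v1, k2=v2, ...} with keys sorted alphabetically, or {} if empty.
Answer: {bar=36, baz=4, foo=13}

Derivation:
  after event 1 (t=10: SET baz = 6): {baz=6}
  after event 2 (t=14: SET foo = 15): {baz=6, foo=15}
  after event 3 (t=21: DEL bar): {baz=6, foo=15}
  after event 4 (t=24: SET bar = 28): {bar=28, baz=6, foo=15}
  after event 5 (t=33: DEC foo by 2): {bar=28, baz=6, foo=13}
  after event 6 (t=40: DEC baz by 2): {bar=28, baz=4, foo=13}
  after event 7 (t=47: SET bar = 36): {bar=36, baz=4, foo=13}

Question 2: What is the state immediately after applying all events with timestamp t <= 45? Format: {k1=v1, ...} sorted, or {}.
Answer: {bar=28, baz=4, foo=13}

Derivation:
Apply events with t <= 45 (6 events):
  after event 1 (t=10: SET baz = 6): {baz=6}
  after event 2 (t=14: SET foo = 15): {baz=6, foo=15}
  after event 3 (t=21: DEL bar): {baz=6, foo=15}
  after event 4 (t=24: SET bar = 28): {bar=28, baz=6, foo=15}
  after event 5 (t=33: DEC foo by 2): {bar=28, baz=6, foo=13}
  after event 6 (t=40: DEC baz by 2): {bar=28, baz=4, foo=13}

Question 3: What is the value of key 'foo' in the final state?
Answer: 13

Derivation:
Track key 'foo' through all 7 events:
  event 1 (t=10: SET baz = 6): foo unchanged
  event 2 (t=14: SET foo = 15): foo (absent) -> 15
  event 3 (t=21: DEL bar): foo unchanged
  event 4 (t=24: SET bar = 28): foo unchanged
  event 5 (t=33: DEC foo by 2): foo 15 -> 13
  event 6 (t=40: DEC baz by 2): foo unchanged
  event 7 (t=47: SET bar = 36): foo unchanged
Final: foo = 13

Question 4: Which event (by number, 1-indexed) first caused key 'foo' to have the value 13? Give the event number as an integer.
Answer: 5

Derivation:
Looking for first event where foo becomes 13:
  event 2: foo = 15
  event 3: foo = 15
  event 4: foo = 15
  event 5: foo 15 -> 13  <-- first match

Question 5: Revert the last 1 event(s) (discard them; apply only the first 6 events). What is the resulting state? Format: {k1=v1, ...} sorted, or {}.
Answer: {bar=28, baz=4, foo=13}

Derivation:
Keep first 6 events (discard last 1):
  after event 1 (t=10: SET baz = 6): {baz=6}
  after event 2 (t=14: SET foo = 15): {baz=6, foo=15}
  after event 3 (t=21: DEL bar): {baz=6, foo=15}
  after event 4 (t=24: SET bar = 28): {bar=28, baz=6, foo=15}
  after event 5 (t=33: DEC foo by 2): {bar=28, baz=6, foo=13}
  after event 6 (t=40: DEC baz by 2): {bar=28, baz=4, foo=13}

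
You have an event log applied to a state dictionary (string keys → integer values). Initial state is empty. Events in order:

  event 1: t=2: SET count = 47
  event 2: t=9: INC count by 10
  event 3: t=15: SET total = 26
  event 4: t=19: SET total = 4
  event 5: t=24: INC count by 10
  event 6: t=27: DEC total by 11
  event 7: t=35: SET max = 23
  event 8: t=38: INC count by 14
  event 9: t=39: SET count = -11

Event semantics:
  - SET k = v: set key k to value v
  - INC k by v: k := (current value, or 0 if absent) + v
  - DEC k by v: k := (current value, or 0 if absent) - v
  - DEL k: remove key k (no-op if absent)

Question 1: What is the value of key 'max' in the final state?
Track key 'max' through all 9 events:
  event 1 (t=2: SET count = 47): max unchanged
  event 2 (t=9: INC count by 10): max unchanged
  event 3 (t=15: SET total = 26): max unchanged
  event 4 (t=19: SET total = 4): max unchanged
  event 5 (t=24: INC count by 10): max unchanged
  event 6 (t=27: DEC total by 11): max unchanged
  event 7 (t=35: SET max = 23): max (absent) -> 23
  event 8 (t=38: INC count by 14): max unchanged
  event 9 (t=39: SET count = -11): max unchanged
Final: max = 23

Answer: 23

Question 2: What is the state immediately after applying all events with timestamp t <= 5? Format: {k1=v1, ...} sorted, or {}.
Apply events with t <= 5 (1 events):
  after event 1 (t=2: SET count = 47): {count=47}

Answer: {count=47}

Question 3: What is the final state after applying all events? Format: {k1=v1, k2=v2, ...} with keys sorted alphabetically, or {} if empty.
Answer: {count=-11, max=23, total=-7}

Derivation:
  after event 1 (t=2: SET count = 47): {count=47}
  after event 2 (t=9: INC count by 10): {count=57}
  after event 3 (t=15: SET total = 26): {count=57, total=26}
  after event 4 (t=19: SET total = 4): {count=57, total=4}
  after event 5 (t=24: INC count by 10): {count=67, total=4}
  after event 6 (t=27: DEC total by 11): {count=67, total=-7}
  after event 7 (t=35: SET max = 23): {count=67, max=23, total=-7}
  after event 8 (t=38: INC count by 14): {count=81, max=23, total=-7}
  after event 9 (t=39: SET count = -11): {count=-11, max=23, total=-7}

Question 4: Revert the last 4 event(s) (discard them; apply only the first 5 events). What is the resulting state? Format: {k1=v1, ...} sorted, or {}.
Answer: {count=67, total=4}

Derivation:
Keep first 5 events (discard last 4):
  after event 1 (t=2: SET count = 47): {count=47}
  after event 2 (t=9: INC count by 10): {count=57}
  after event 3 (t=15: SET total = 26): {count=57, total=26}
  after event 4 (t=19: SET total = 4): {count=57, total=4}
  after event 5 (t=24: INC count by 10): {count=67, total=4}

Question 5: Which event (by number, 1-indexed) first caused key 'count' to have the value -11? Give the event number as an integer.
Looking for first event where count becomes -11:
  event 1: count = 47
  event 2: count = 57
  event 3: count = 57
  event 4: count = 57
  event 5: count = 67
  event 6: count = 67
  event 7: count = 67
  event 8: count = 81
  event 9: count 81 -> -11  <-- first match

Answer: 9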